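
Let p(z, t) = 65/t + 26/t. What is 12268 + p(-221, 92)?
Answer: 1128747/92 ≈ 12269.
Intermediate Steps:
p(z, t) = 91/t
12268 + p(-221, 92) = 12268 + 91/92 = 1128747/92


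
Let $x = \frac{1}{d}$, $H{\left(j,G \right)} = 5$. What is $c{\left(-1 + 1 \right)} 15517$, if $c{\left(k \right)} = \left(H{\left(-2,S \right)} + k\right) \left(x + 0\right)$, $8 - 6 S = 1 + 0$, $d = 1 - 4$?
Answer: $- \frac{77585}{3} \approx -25862.0$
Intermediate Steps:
$d = -3$ ($d = 1 - 4 = -3$)
$S = \frac{7}{6}$ ($S = \frac{4}{3} - \frac{1 + 0}{6} = \frac{4}{3} - \frac{1}{6} = \frac{7}{6} \approx 1.1667$)
$x = - \frac{1}{3}$ ($x = \frac{1}{-3} = - \frac{1}{3} \approx -0.33333$)
$c{\left(k \right)} = - \frac{5}{3} - \frac{k}{3}$ ($c{\left(k \right)} = \left(5 + k\right) \left(- \frac{1}{3} + 0\right) = \left(5 + k\right) \left(- \frac{1}{3}\right) = - \frac{5}{3} - \frac{k}{3}$)
$c{\left(-1 + 1 \right)} 15517 = \left(- \frac{5}{3} - \frac{-1 + 1}{3}\right) 15517 = \left(- \frac{5}{3} - 0\right) 15517 = \left(- \frac{5}{3} + 0\right) 15517 = \left(- \frac{5}{3}\right) 15517 = - \frac{77585}{3}$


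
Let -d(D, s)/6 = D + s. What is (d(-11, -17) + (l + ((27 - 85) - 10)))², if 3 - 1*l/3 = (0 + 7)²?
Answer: 1444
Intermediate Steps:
d(D, s) = -6*D - 6*s (d(D, s) = -6*(D + s) = -6*D - 6*s)
l = -138 (l = 9 - 3*(0 + 7)² = 9 - 3*7² = 9 - 3*49 = 9 - 147 = -138)
(d(-11, -17) + (l + ((27 - 85) - 10)))² = ((-6*(-11) - 6*(-17)) + (-138 + ((27 - 85) - 10)))² = ((66 + 102) + (-138 + (-58 - 10)))² = (168 + (-138 - 68))² = (168 - 206)² = (-38)² = 1444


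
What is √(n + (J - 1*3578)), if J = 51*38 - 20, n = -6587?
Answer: I*√8247 ≈ 90.813*I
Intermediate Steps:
J = 1918 (J = 1938 - 20 = 1918)
√(n + (J - 1*3578)) = √(-6587 + (1918 - 1*3578)) = √(-6587 + (1918 - 3578)) = √(-6587 - 1660) = √(-8247) = I*√8247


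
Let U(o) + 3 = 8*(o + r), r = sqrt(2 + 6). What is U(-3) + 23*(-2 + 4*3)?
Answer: 203 + 16*sqrt(2) ≈ 225.63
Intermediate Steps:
r = 2*sqrt(2) (r = sqrt(8) = 2*sqrt(2) ≈ 2.8284)
U(o) = -3 + 8*o + 16*sqrt(2) (U(o) = -3 + 8*(o + 2*sqrt(2)) = -3 + (8*o + 16*sqrt(2)) = -3 + 8*o + 16*sqrt(2))
U(-3) + 23*(-2 + 4*3) = (-3 + 8*(-3) + 16*sqrt(2)) + 23*(-2 + 4*3) = (-3 - 24 + 16*sqrt(2)) + 23*(-2 + 12) = (-27 + 16*sqrt(2)) + 23*10 = (-27 + 16*sqrt(2)) + 230 = 203 + 16*sqrt(2)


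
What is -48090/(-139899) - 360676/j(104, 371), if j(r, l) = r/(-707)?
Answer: 2972830057519/1212458 ≈ 2.4519e+6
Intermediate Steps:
j(r, l) = -r/707 (j(r, l) = r*(-1/707) = -r/707)
-48090/(-139899) - 360676/j(104, 371) = -48090/(-139899) - 360676/((-1/707*104)) = -48090*(-1/139899) - 360676/(-104/707) = 16030/46633 - 360676*(-707/104) = 16030/46633 + 63749483/26 = 2972830057519/1212458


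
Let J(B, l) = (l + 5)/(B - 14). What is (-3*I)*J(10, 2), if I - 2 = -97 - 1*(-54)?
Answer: -861/4 ≈ -215.25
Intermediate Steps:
J(B, l) = (5 + l)/(-14 + B)
I = -41 (I = 2 + (-97 - 1*(-54)) = 2 + (-97 + 54) = 2 - 43 = -41)
(-3*I)*J(10, 2) = (-3*(-41))*((5 + 2)/(-14 + 10)) = 123*(7/(-4)) = 123*(-¼*7) = 123*(-7/4) = -861/4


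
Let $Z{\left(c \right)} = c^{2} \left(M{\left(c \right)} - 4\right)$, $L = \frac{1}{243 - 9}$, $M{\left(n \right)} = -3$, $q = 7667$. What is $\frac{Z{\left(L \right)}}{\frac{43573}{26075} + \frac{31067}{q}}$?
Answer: $- \frac{1399419175}{62648870203296} \approx -2.2338 \cdot 10^{-5}$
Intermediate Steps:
$L = \frac{1}{234} \approx 0.0042735$
$Z{\left(c \right)} = - 7 c^{2}$ ($Z{\left(c \right)} = c^{2} \left(-3 - 4\right) = c^{2} \left(-7\right) = - 7 c^{2}$)
$\frac{Z{\left(L \right)}}{\frac{43573}{26075} + \frac{31067}{q}} = \frac{\left(-7\right) \left(\frac{1}{234}\right)^{2}}{\frac{43573}{26075} + \frac{31067}{7667}} = \frac{\left(-7\right) \frac{1}{54756}}{43573 \cdot \frac{1}{26075} + 31067 \cdot \frac{1}{7667}} = - \frac{7}{54756 \left(\frac{43573}{26075} + \frac{31067}{7667}\right)} = - \frac{7}{54756 \cdot \frac{1144146216}{199917025}} = \left(- \frac{7}{54756}\right) \frac{199917025}{1144146216} = - \frac{1399419175}{62648870203296}$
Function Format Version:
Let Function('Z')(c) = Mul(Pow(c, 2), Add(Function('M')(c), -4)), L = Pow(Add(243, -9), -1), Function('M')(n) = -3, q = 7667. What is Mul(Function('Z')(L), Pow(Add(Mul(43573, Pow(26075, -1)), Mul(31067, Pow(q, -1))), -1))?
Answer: Rational(-1399419175, 62648870203296) ≈ -2.2338e-5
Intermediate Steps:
L = Rational(1, 234) (L = Pow(234, -1) = Rational(1, 234) ≈ 0.0042735)
Function('Z')(c) = Mul(-7, Pow(c, 2)) (Function('Z')(c) = Mul(Pow(c, 2), Add(-3, -4)) = Mul(Pow(c, 2), -7) = Mul(-7, Pow(c, 2)))
Mul(Function('Z')(L), Pow(Add(Mul(43573, Pow(26075, -1)), Mul(31067, Pow(q, -1))), -1)) = Mul(Mul(-7, Pow(Rational(1, 234), 2)), Pow(Add(Mul(43573, Pow(26075, -1)), Mul(31067, Pow(7667, -1))), -1)) = Mul(Mul(-7, Rational(1, 54756)), Pow(Add(Mul(43573, Rational(1, 26075)), Mul(31067, Rational(1, 7667))), -1)) = Mul(Rational(-7, 54756), Pow(Add(Rational(43573, 26075), Rational(31067, 7667)), -1)) = Mul(Rational(-7, 54756), Pow(Rational(1144146216, 199917025), -1)) = Mul(Rational(-7, 54756), Rational(199917025, 1144146216)) = Rational(-1399419175, 62648870203296)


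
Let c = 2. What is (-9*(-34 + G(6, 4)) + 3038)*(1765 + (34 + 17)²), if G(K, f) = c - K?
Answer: 14757080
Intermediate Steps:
G(K, f) = 2 - K
(-9*(-34 + G(6, 4)) + 3038)*(1765 + (34 + 17)²) = (-9*(-34 + (2 - 1*6)) + 3038)*(1765 + (34 + 17)²) = (-9*(-34 + (2 - 6)) + 3038)*(1765 + 51²) = (-9*(-34 - 4) + 3038)*(1765 + 2601) = (-9*(-38) + 3038)*4366 = (342 + 3038)*4366 = 3380*4366 = 14757080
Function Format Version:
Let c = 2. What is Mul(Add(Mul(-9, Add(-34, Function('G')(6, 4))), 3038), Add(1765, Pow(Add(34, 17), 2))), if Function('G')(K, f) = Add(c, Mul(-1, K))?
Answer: 14757080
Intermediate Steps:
Function('G')(K, f) = Add(2, Mul(-1, K))
Mul(Add(Mul(-9, Add(-34, Function('G')(6, 4))), 3038), Add(1765, Pow(Add(34, 17), 2))) = Mul(Add(Mul(-9, Add(-34, Add(2, Mul(-1, 6)))), 3038), Add(1765, Pow(Add(34, 17), 2))) = Mul(Add(Mul(-9, Add(-34, Add(2, -6))), 3038), Add(1765, Pow(51, 2))) = Mul(Add(Mul(-9, Add(-34, -4)), 3038), Add(1765, 2601)) = Mul(Add(Mul(-9, -38), 3038), 4366) = Mul(Add(342, 3038), 4366) = Mul(3380, 4366) = 14757080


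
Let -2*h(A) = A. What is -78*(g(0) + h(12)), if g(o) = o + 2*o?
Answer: 468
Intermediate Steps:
h(A) = -A/2
g(o) = 3*o
-78*(g(0) + h(12)) = -78*(3*0 - ½*12) = -78*(0 - 6) = -78*(-6) = 468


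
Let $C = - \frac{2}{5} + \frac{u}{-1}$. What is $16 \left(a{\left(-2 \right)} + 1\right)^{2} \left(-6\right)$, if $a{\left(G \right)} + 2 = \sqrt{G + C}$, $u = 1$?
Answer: $\frac{1152}{5} + \frac{192 i \sqrt{85}}{5} \approx 230.4 + 354.03 i$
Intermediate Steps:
$C = - \frac{7}{5}$ ($C = - \frac{2}{5} + 1 \frac{1}{-1} = \left(-2\right) \frac{1}{5} + 1 \left(-1\right) = - \frac{2}{5} - 1 = - \frac{7}{5} \approx -1.4$)
$a{\left(G \right)} = -2 + \sqrt{- \frac{7}{5} + G}$ ($a{\left(G \right)} = -2 + \sqrt{G - \frac{7}{5}} = -2 + \sqrt{- \frac{7}{5} + G}$)
$16 \left(a{\left(-2 \right)} + 1\right)^{2} \left(-6\right) = 16 \left(\left(-2 + \frac{\sqrt{-35 + 25 \left(-2\right)}}{5}\right) + 1\right)^{2} \left(-6\right) = 16 \left(\left(-2 + \frac{\sqrt{-35 - 50}}{5}\right) + 1\right)^{2} \left(-6\right) = 16 \left(\left(-2 + \frac{\sqrt{-85}}{5}\right) + 1\right)^{2} \left(-6\right) = 16 \left(\left(-2 + \frac{i \sqrt{85}}{5}\right) + 1\right)^{2} \left(-6\right) = 16 \left(-1 + \frac{i \sqrt{85}}{5}\right)^{2} \left(-6\right) = - 96 \left(-1 + \frac{i \sqrt{85}}{5}\right)^{2}$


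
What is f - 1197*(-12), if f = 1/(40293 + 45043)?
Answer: 1225766305/85336 ≈ 14364.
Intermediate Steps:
f = 1/85336 ≈ 1.1718e-5
f - 1197*(-12) = 1/85336 - 1197*(-12) = 1/85336 + 14364 = 1225766305/85336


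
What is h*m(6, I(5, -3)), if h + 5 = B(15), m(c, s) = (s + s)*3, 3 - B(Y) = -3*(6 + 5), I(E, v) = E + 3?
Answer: 1488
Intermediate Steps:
I(E, v) = 3 + E
B(Y) = 36 (B(Y) = 3 - (-3)*(6 + 5) = 3 - (-3)*11 = 3 - 1*(-33) = 3 + 33 = 36)
m(c, s) = 6*s (m(c, s) = (2*s)*3 = 6*s)
h = 31 (h = -5 + 36 = 31)
h*m(6, I(5, -3)) = 31*(6*(3 + 5)) = 31*(6*8) = 31*48 = 1488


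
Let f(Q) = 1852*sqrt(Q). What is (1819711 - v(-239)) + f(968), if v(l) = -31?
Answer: 1819742 + 40744*sqrt(2) ≈ 1.8774e+6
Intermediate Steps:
(1819711 - v(-239)) + f(968) = (1819711 - 1*(-31)) + 1852*sqrt(968) = (1819711 + 31) + 1852*(22*sqrt(2)) = 1819742 + 40744*sqrt(2)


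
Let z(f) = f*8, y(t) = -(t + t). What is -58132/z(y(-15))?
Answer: -14533/60 ≈ -242.22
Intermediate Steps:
y(t) = -2*t
z(f) = 8*f
-58132/z(y(-15)) = -58132/(8*(-2*(-15))) = -58132/(8*30) = -58132/240 = -58132*1/240 = -14533/60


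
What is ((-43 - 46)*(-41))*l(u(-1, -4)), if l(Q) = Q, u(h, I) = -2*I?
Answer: 29192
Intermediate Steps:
((-43 - 46)*(-41))*l(u(-1, -4)) = ((-43 - 46)*(-41))*(-2*(-4)) = -89*(-41)*8 = 3649*8 = 29192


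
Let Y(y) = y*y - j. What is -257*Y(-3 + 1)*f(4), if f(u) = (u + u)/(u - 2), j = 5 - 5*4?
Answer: -19532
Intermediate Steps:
j = -15 (j = 5 - 20 = -15)
f(u) = 2*u/(-2 + u) (f(u) = (2*u)/(-2 + u) = 2*u/(-2 + u))
Y(y) = 15 + y² (Y(y) = y*y - 1*(-15) = y² + 15 = 15 + y²)
-257*Y(-3 + 1)*f(4) = -257*(15 + (-3 + 1)²)*2*4/(-2 + 4) = -257*(15 + (-2)²)*2*4/2 = -257*(15 + 4)*2*4*(½) = -4883*4 = -257*76 = -19532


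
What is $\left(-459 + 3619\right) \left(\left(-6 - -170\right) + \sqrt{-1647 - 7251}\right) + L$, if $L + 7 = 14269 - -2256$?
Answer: $534758 + 3160 i \sqrt{8898} \approx 5.3476 \cdot 10^{5} + 2.9808 \cdot 10^{5} i$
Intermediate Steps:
$L = 16518$ ($L = -7 + \left(14269 - -2256\right) = -7 + \left(14269 + 2256\right) = -7 + 16525 = 16518$)
$\left(-459 + 3619\right) \left(\left(-6 - -170\right) + \sqrt{-1647 - 7251}\right) + L = \left(-459 + 3619\right) \left(\left(-6 - -170\right) + \sqrt{-1647 - 7251}\right) + 16518 = 3160 \left(\left(-6 + 170\right) + \sqrt{-8898}\right) + 16518 = 3160 \left(164 + i \sqrt{8898}\right) + 16518 = \left(518240 + 3160 i \sqrt{8898}\right) + 16518 = 534758 + 3160 i \sqrt{8898}$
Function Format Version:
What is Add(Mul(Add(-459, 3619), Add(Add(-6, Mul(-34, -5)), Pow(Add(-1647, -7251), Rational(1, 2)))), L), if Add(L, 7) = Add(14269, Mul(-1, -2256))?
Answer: Add(534758, Mul(3160, I, Pow(8898, Rational(1, 2)))) ≈ Add(5.3476e+5, Mul(2.9808e+5, I))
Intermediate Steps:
L = 16518 (L = Add(-7, Add(14269, Mul(-1, -2256))) = Add(-7, Add(14269, 2256)) = Add(-7, 16525) = 16518)
Add(Mul(Add(-459, 3619), Add(Add(-6, Mul(-34, -5)), Pow(Add(-1647, -7251), Rational(1, 2)))), L) = Add(Mul(Add(-459, 3619), Add(Add(-6, Mul(-34, -5)), Pow(Add(-1647, -7251), Rational(1, 2)))), 16518) = Add(Mul(3160, Add(Add(-6, 170), Pow(-8898, Rational(1, 2)))), 16518) = Add(Mul(3160, Add(164, Mul(I, Pow(8898, Rational(1, 2))))), 16518) = Add(Add(518240, Mul(3160, I, Pow(8898, Rational(1, 2)))), 16518) = Add(534758, Mul(3160, I, Pow(8898, Rational(1, 2))))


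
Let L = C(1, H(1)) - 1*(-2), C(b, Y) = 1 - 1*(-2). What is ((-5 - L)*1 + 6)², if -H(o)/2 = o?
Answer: 16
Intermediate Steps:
H(o) = -2*o
C(b, Y) = 3 (C(b, Y) = 1 + 2 = 3)
L = 5 (L = 3 - 1*(-2) = 3 + 2 = 5)
((-5 - L)*1 + 6)² = ((-5 - 1*5)*1 + 6)² = ((-5 - 5)*1 + 6)² = (-10*1 + 6)² = (-10 + 6)² = (-4)² = 16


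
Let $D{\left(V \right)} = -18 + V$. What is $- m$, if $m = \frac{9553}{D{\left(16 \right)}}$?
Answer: $\frac{9553}{2} \approx 4776.5$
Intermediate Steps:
$m = - \frac{9553}{2}$ ($m = \frac{9553}{-18 + 16} = \frac{9553}{-2} = 9553 \left(- \frac{1}{2}\right) = - \frac{9553}{2} \approx -4776.5$)
$- m = \left(-1\right) \left(- \frac{9553}{2}\right) = \frac{9553}{2}$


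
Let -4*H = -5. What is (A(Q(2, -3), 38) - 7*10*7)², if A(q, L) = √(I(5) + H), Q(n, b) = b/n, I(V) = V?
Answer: 950625/4 ≈ 2.3766e+5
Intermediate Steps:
H = 5/4 (H = -¼*(-5) = 5/4 ≈ 1.2500)
A(q, L) = 5/2 (A(q, L) = √(5 + 5/4) = √(25/4) = 5/2)
(A(Q(2, -3), 38) - 7*10*7)² = (5/2 - 7*10*7)² = (5/2 - 70*7)² = (5/2 - 490)² = (-975/2)² = 950625/4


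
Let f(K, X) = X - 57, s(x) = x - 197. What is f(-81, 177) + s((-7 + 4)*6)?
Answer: -95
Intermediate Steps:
s(x) = -197 + x
f(K, X) = -57 + X
f(-81, 177) + s((-7 + 4)*6) = (-57 + 177) + (-197 + (-7 + 4)*6) = 120 + (-197 - 3*6) = 120 + (-197 - 18) = 120 - 215 = -95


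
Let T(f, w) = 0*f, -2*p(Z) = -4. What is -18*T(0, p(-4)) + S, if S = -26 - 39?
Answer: -65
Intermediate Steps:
p(Z) = 2 (p(Z) = -1/2*(-4) = 2)
T(f, w) = 0
S = -65
-18*T(0, p(-4)) + S = -18*0 - 65 = 0 - 65 = -65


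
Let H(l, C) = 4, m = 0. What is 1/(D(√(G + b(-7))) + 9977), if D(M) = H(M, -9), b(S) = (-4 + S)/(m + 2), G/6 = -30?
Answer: 1/9981 ≈ 0.00010019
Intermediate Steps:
G = -180 (G = 6*(-30) = -180)
b(S) = -2 + S/2 (b(S) = (-4 + S)/(0 + 2) = (-4 + S)/2 = (-4 + S)*(½) = -2 + S/2)
D(M) = 4
1/(D(√(G + b(-7))) + 9977) = 1/(4 + 9977) = 1/9981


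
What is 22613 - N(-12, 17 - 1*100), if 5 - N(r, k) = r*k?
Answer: 23604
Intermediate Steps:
N(r, k) = 5 - k*r (N(r, k) = 5 - r*k = 5 - k*r)
22613 - N(-12, 17 - 1*100) = 22613 - (5 - 1*(17 - 1*100)*(-12)) = 22613 - (5 - 1*(17 - 100)*(-12)) = 22613 - (5 - 1*(-83)*(-12)) = 22613 - (5 - 996) = 22613 - 1*(-991) = 22613 + 991 = 23604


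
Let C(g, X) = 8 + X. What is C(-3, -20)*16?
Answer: -192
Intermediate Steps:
C(-3, -20)*16 = (8 - 20)*16 = -12*16 = -192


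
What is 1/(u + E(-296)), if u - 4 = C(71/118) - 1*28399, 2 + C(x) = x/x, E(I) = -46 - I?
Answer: -1/28146 ≈ -3.5529e-5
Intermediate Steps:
C(x) = -1 (C(x) = -2 + x/x = -2 + 1 = -1)
u = -28396 (u = 4 + (-1 - 1*28399) = 4 + (-1 - 28399) = 4 - 28400 = -28396)
1/(u + E(-296)) = 1/(-28396 + (-46 - 1*(-296))) = 1/(-28396 + (-46 + 296)) = 1/(-28396 + 250) = 1/(-28146) = -1/28146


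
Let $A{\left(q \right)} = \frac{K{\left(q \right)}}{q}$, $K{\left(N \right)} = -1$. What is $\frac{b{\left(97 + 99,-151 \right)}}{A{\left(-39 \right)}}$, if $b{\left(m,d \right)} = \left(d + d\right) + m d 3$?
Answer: $-3474510$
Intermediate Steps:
$A{\left(q \right)} = - \frac{1}{q}$
$b{\left(m,d \right)} = 2 d + 3 d m$ ($b{\left(m,d \right)} = 2 d + d m 3 = 2 d + 3 d m$)
$\frac{b{\left(97 + 99,-151 \right)}}{A{\left(-39 \right)}} = \frac{\left(-151\right) \left(2 + 3 \left(97 + 99\right)\right)}{\left(-1\right) \frac{1}{-39}} = \frac{\left(-151\right) \left(2 + 3 \cdot 196\right)}{\left(-1\right) \left(- \frac{1}{39}\right)} = - 151 \left(2 + 588\right) \frac{1}{\frac{1}{39}} = \left(-151\right) 590 \cdot 39 = \left(-89090\right) 39 = -3474510$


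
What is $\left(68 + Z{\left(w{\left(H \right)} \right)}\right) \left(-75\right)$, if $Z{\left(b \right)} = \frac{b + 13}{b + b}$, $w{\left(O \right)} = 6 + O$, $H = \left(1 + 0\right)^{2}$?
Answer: $- \frac{36450}{7} \approx -5207.1$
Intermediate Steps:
$H = 1$ ($H = 1^{2} = 1$)
$Z{\left(b \right)} = \frac{13 + b}{2 b}$
$\left(68 + Z{\left(w{\left(H \right)} \right)}\right) \left(-75\right) = \left(68 + \frac{13 + \left(6 + 1\right)}{2 \left(6 + 1\right)}\right) \left(-75\right) = \left(68 + \frac{13 + 7}{2 \cdot 7}\right) \left(-75\right) = \left(68 + \frac{1}{2} \cdot \frac{1}{7} \cdot 20\right) \left(-75\right) = \left(68 + \frac{10}{7}\right) \left(-75\right) = \frac{486}{7} \left(-75\right) = - \frac{36450}{7}$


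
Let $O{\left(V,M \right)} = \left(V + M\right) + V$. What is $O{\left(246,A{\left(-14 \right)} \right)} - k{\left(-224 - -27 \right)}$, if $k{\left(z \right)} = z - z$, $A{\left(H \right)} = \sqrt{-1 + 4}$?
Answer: $492 + \sqrt{3} \approx 493.73$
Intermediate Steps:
$A{\left(H \right)} = \sqrt{3}$
$k{\left(z \right)} = 0$
$O{\left(V,M \right)} = M + 2 V$ ($O{\left(V,M \right)} = \left(M + V\right) + V = M + 2 V$)
$O{\left(246,A{\left(-14 \right)} \right)} - k{\left(-224 - -27 \right)} = \left(\sqrt{3} + 2 \cdot 246\right) - 0 = \left(\sqrt{3} + 492\right) + 0 = \left(492 + \sqrt{3}\right) + 0 = 492 + \sqrt{3}$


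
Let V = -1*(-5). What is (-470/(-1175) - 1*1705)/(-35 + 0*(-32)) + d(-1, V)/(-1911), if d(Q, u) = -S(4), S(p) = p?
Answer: 2326879/47775 ≈ 48.705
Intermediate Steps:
V = 5
d(Q, u) = -4 (d(Q, u) = -1*4 = -4)
(-470/(-1175) - 1*1705)/(-35 + 0*(-32)) + d(-1, V)/(-1911) = (-470/(-1175) - 1*1705)/(-35 + 0*(-32)) - 4/(-1911) = (-470*(-1/1175) - 1705)/(-35 + 0) - 4*(-1/1911) = (2/5 - 1705)/(-35) + 4/1911 = -8523/5*(-1/35) + 4/1911 = 8523/175 + 4/1911 = 2326879/47775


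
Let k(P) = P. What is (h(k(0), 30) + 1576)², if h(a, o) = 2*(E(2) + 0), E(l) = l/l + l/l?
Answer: 2496400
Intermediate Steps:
E(l) = 2 (E(l) = 1 + 1 = 2)
h(a, o) = 4 (h(a, o) = 2*(2 + 0) = 2*2 = 4)
(h(k(0), 30) + 1576)² = (4 + 1576)² = 1580² = 2496400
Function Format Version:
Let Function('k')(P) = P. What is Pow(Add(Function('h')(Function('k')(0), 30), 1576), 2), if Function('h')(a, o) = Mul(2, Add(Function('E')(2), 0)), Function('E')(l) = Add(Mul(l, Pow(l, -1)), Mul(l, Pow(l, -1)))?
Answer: 2496400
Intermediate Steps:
Function('E')(l) = 2 (Function('E')(l) = Add(1, 1) = 2)
Function('h')(a, o) = 4 (Function('h')(a, o) = Mul(2, Add(2, 0)) = Mul(2, 2) = 4)
Pow(Add(Function('h')(Function('k')(0), 30), 1576), 2) = Pow(Add(4, 1576), 2) = Pow(1580, 2) = 2496400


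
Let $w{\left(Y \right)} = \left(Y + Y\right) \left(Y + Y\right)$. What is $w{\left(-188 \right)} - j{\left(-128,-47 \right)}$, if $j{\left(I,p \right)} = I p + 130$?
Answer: $135230$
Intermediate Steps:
$w{\left(Y \right)} = 4 Y^{2}$ ($w{\left(Y \right)} = 2 Y 2 Y = 4 Y^{2}$)
$j{\left(I,p \right)} = 130 + I p$
$w{\left(-188 \right)} - j{\left(-128,-47 \right)} = 4 \left(-188\right)^{2} - \left(130 - -6016\right) = 4 \cdot 35344 - \left(130 + 6016\right) = 141376 - 6146 = 135230$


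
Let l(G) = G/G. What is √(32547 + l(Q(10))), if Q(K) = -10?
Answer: 2*√8137 ≈ 180.41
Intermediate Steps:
l(G) = 1
√(32547 + l(Q(10))) = √(32547 + 1) = √32548 = 2*√8137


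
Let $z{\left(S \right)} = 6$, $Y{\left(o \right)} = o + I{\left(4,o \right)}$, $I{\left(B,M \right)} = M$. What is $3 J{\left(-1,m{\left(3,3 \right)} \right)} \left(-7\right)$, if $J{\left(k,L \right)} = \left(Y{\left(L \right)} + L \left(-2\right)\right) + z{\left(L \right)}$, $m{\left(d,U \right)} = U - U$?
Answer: $-126$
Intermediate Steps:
$Y{\left(o \right)} = 2 o$ ($Y{\left(o \right)} = o + o = 2 o$)
$m{\left(d,U \right)} = 0$
$J{\left(k,L \right)} = 6$ ($J{\left(k,L \right)} = \left(2 L + L \left(-2\right)\right) + 6 = \left(2 L - 2 L\right) + 6 = 0 + 6 = 6$)
$3 J{\left(-1,m{\left(3,3 \right)} \right)} \left(-7\right) = 3 \cdot 6 \left(-7\right) = 18 \left(-7\right) = -126$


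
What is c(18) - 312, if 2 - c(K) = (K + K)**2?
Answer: -1606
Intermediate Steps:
c(K) = 2 - 4*K**2 (c(K) = 2 - (K + K)**2 = 2 - (2*K)**2 = 2 - 4*K**2)
c(18) - 312 = (2 - 4*18**2) - 312 = (2 - 4*324) - 312 = (2 - 1296) - 312 = -1294 - 312 = -1606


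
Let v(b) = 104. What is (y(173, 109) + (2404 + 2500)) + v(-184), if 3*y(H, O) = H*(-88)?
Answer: -200/3 ≈ -66.667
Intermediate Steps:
y(H, O) = -88*H/3 (y(H, O) = (H*(-88))/3 = (-88*H)/3 = -88*H/3)
(y(173, 109) + (2404 + 2500)) + v(-184) = (-88/3*173 + (2404 + 2500)) + 104 = (-15224/3 + 4904) + 104 = -512/3 + 104 = -200/3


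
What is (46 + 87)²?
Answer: 17689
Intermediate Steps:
(46 + 87)² = 133² = 17689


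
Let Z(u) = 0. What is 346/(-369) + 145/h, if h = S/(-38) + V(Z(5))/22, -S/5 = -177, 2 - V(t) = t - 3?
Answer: -2570053/355716 ≈ -7.2250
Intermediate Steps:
V(t) = 5 - t (V(t) = 2 - (t - 3) = 2 - (-3 + t) = 2 + (3 - t) = 5 - t)
S = 885 (S = -5*(-177) = 885)
h = -4820/209 (h = 885/(-38) + (5 - 1*0)/22 = 885*(-1/38) + (5 + 0)*(1/22) = -885/38 + 5*(1/22) = -885/38 + 5/22 = -4820/209 ≈ -23.062)
346/(-369) + 145/h = 346/(-369) + 145/(-4820/209) = 346*(-1/369) + 145*(-209/4820) = -346/369 - 6061/964 = -2570053/355716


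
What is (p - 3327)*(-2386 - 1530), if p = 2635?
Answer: 2709872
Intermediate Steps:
(p - 3327)*(-2386 - 1530) = (2635 - 3327)*(-2386 - 1530) = -692*(-3916) = 2709872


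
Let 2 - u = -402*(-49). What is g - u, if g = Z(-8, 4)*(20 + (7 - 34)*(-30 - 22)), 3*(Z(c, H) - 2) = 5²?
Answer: 103232/3 ≈ 34411.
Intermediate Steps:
Z(c, H) = 31/3 (Z(c, H) = 2 + (⅓)*5² = 2 + (⅓)*25 = 2 + 25/3 = 31/3)
u = -19696 (u = 2 - (-402)*(-49) = 2 - 1*19698 = 2 - 19698 = -19696)
g = 44144/3 (g = 31*(20 + (7 - 34)*(-30 - 22))/3 = 31*(20 - 27*(-52))/3 = 31*(20 + 1404)/3 = (31/3)*1424 = 44144/3 ≈ 14715.)
g - u = 44144/3 - 1*(-19696) = 44144/3 + 19696 = 103232/3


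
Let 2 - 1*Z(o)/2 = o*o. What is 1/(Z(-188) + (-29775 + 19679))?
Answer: -1/80780 ≈ -1.2379e-5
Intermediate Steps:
Z(o) = 4 - 2*o² (Z(o) = 4 - 2*o*o = 4 - 2*o²)
1/(Z(-188) + (-29775 + 19679)) = 1/((4 - 2*(-188)²) + (-29775 + 19679)) = 1/((4 - 2*35344) - 10096) = 1/((4 - 70688) - 10096) = 1/(-70684 - 10096) = 1/(-80780) = -1/80780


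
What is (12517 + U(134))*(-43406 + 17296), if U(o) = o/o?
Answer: -326844980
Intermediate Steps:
U(o) = 1
(12517 + U(134))*(-43406 + 17296) = (12517 + 1)*(-43406 + 17296) = 12518*(-26110) = -326844980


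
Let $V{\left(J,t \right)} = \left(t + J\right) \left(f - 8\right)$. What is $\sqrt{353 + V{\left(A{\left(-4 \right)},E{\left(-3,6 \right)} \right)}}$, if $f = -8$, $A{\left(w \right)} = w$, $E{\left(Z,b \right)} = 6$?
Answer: $\sqrt{321} \approx 17.916$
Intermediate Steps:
$V{\left(J,t \right)} = - 16 J - 16 t$ ($V{\left(J,t \right)} = \left(t + J\right) \left(-8 - 8\right) = \left(J + t\right) \left(-16\right) = - 16 J - 16 t$)
$\sqrt{353 + V{\left(A{\left(-4 \right)},E{\left(-3,6 \right)} \right)}} = \sqrt{353 - 32} = \sqrt{321}$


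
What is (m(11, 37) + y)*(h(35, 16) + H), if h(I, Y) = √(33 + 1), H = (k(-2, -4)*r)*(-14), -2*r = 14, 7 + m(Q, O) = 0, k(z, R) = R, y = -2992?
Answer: 1175608 - 2999*√34 ≈ 1.1581e+6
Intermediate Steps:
m(Q, O) = -7 (m(Q, O) = -7 + 0 = -7)
r = -7 (r = -½*14 = -7)
H = -392 (H = -4*(-7)*(-14) = 28*(-14) = -392)
h(I, Y) = √34
(m(11, 37) + y)*(h(35, 16) + H) = (-7 - 2992)*(√34 - 392) = -2999*(-392 + √34) = 1175608 - 2999*√34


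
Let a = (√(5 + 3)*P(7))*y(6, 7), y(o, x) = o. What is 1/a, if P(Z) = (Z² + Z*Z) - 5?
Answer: √2/2232 ≈ 0.00063361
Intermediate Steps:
P(Z) = -5 + 2*Z² (P(Z) = (Z² + Z²) - 5 = 2*Z² - 5 = -5 + 2*Z²)
a = 1116*√2 (a = (√(5 + 3)*(-5 + 2*7²))*6 = (√8*(-5 + 2*49))*6 = ((2*√2)*(-5 + 98))*6 = ((2*√2)*93)*6 = (186*√2)*6 = 1116*√2 ≈ 1578.3)
1/a = 1/(1116*√2) = √2/2232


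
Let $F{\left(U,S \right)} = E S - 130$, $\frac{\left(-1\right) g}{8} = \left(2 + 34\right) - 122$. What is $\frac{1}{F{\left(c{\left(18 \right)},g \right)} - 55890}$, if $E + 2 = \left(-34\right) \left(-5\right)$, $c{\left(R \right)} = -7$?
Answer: $\frac{1}{59564} \approx 1.6789 \cdot 10^{-5}$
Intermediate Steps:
$g = 688$ ($g = - 8 \left(\left(2 + 34\right) - 122\right) = - 8 \left(36 - 122\right) = \left(-8\right) \left(-86\right) = 688$)
$E = 168$ ($E = -2 - -170 = -2 + 170 = 168$)
$F{\left(U,S \right)} = -130 + 168 S$ ($F{\left(U,S \right)} = 168 S - 130 = -130 + 168 S$)
$\frac{1}{F{\left(c{\left(18 \right)},g \right)} - 55890} = \frac{1}{\left(-130 + 168 \cdot 688\right) - 55890} = \frac{1}{\left(-130 + 115584\right) - 55890} = \frac{1}{115454 - 55890} = \frac{1}{59564}$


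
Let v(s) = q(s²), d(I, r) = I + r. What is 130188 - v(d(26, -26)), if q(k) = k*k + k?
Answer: 130188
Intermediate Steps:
q(k) = k + k² (q(k) = k² + k = k + k²)
v(s) = s²*(1 + s²)
130188 - v(d(26, -26)) = 130188 - ((26 - 26)² + (26 - 26)⁴) = 130188 - (0² + 0⁴) = 130188 - (0 + 0) = 130188 - 1*0 = 130188 + 0 = 130188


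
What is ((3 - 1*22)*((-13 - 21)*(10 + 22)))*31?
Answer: 640832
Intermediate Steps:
((3 - 1*22)*((-13 - 21)*(10 + 22)))*31 = ((3 - 22)*(-34*32))*31 = -19*(-1088)*31 = 20672*31 = 640832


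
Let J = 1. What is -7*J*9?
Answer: -63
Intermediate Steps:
-7*J*9 = -7*1*9 = -7*9 = -63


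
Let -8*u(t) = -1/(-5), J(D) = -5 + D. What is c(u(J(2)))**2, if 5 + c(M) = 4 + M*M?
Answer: 2556801/2560000 ≈ 0.99875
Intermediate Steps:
u(t) = -1/40 (u(t) = -(-1)/(8*(-5)) = -(-1)*(-1)/(8*5) = -1/8*1/5 = -1/40)
c(M) = -1 + M**2 (c(M) = -5 + (4 + M*M) = -5 + (4 + M**2) = -1 + M**2)
c(u(J(2)))**2 = (-1 + (-1/40)**2)**2 = (-1 + 1/1600)**2 = (-1599/1600)**2 = 2556801/2560000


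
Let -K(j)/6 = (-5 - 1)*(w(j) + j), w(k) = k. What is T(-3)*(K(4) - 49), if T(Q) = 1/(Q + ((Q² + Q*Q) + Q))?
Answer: 239/12 ≈ 19.917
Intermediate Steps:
T(Q) = 1/(2*Q + 2*Q²) (T(Q) = 1/(Q + ((Q² + Q²) + Q)) = 1/(Q + (2*Q² + Q)) = 1/(Q + (Q + 2*Q²)) = 1/(2*Q + 2*Q²))
K(j) = 72*j (K(j) = -6*(-5 - 1)*(j + j) = -(-36)*2*j = -(-72)*j = 72*j)
T(-3)*(K(4) - 49) = ((½)/(-3*(1 - 3)))*(72*4 - 49) = ((½)*(-⅓)/(-2))*(288 - 49) = ((½)*(-⅓)*(-½))*239 = (1/12)*239 = 239/12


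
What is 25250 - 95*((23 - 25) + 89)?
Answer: 16985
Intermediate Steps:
25250 - 95*((23 - 25) + 89) = 25250 - 95*(-2 + 89) = 25250 - 95*87 = 25250 - 1*8265 = 25250 - 8265 = 16985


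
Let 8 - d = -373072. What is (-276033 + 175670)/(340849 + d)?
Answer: -100363/713929 ≈ -0.14058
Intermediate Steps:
d = 373080 (d = 8 - 1*(-373072) = 8 + 373072 = 373080)
(-276033 + 175670)/(340849 + d) = (-276033 + 175670)/(340849 + 373080) = -100363/713929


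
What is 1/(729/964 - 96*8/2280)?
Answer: 91580/38407 ≈ 2.3845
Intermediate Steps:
1/(729/964 - 96*8/2280) = 1/(729*(1/964) - 768*1/2280) = 1/(729/964 - 32/95) = 1/(38407/91580) = 91580/38407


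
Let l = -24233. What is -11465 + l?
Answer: -35698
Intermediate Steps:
-11465 + l = -11465 - 24233 = -35698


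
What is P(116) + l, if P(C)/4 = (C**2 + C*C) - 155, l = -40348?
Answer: 66680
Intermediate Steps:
P(C) = -620 + 8*C**2 (P(C) = 4*((C**2 + C*C) - 155) = 4*((C**2 + C**2) - 155) = 4*(2*C**2 - 155) = 4*(-155 + 2*C**2) = -620 + 8*C**2)
P(116) + l = (-620 + 8*116**2) - 40348 = (-620 + 8*13456) - 40348 = (-620 + 107648) - 40348 = 107028 - 40348 = 66680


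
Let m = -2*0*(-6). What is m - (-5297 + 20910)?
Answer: -15613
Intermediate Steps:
m = 0 (m = 0*(-6) = 0)
m - (-5297 + 20910) = 0 - (-5297 + 20910) = 0 - 1*15613 = 0 - 15613 = -15613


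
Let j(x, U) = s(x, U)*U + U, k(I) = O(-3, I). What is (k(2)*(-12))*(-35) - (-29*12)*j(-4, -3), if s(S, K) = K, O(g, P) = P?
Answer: 2928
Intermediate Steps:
k(I) = I
j(x, U) = U + U² (j(x, U) = U*U + U = U² + U = U + U²)
(k(2)*(-12))*(-35) - (-29*12)*j(-4, -3) = (2*(-12))*(-35) - (-29*12)*(-3*(1 - 3)) = -24*(-35) - (-348)*(-3*(-2)) = 840 - (-348)*6 = 840 - 1*(-2088) = 840 + 2088 = 2928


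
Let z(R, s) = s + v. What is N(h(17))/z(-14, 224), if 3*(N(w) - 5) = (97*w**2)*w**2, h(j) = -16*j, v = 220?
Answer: 530942328847/1332 ≈ 3.9861e+8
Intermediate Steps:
z(R, s) = 220 + s (z(R, s) = s + 220 = 220 + s)
N(w) = 5 + 97*w**4/3 (N(w) = 5 + ((97*w**2)*w**2)/3 = 5 + (97*w**4)/3 = 5 + 97*w**4/3)
N(h(17))/z(-14, 224) = (5 + 97*(-16*17)**4/3)/(220 + 224) = (5 + (97/3)*(-272)**4)/444 = (5 + (97/3)*5473632256)*(1/444) = (5 + 530942328832/3)*(1/444) = (530942328847/3)*(1/444) = 530942328847/1332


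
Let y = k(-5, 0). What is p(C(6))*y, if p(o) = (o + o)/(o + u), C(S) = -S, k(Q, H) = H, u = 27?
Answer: 0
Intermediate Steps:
y = 0
p(o) = 2*o/(27 + o) (p(o) = (o + o)/(o + 27) = (2*o)/(27 + o) = 2*o/(27 + o))
p(C(6))*y = (2*(-1*6)/(27 - 1*6))*0 = (2*(-6)/(27 - 6))*0 = (2*(-6)/21)*0 = (2*(-6)*(1/21))*0 = -4/7*0 = 0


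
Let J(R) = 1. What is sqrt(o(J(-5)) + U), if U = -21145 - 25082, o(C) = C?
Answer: I*sqrt(46226) ≈ 215.0*I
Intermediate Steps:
U = -46227
sqrt(o(J(-5)) + U) = sqrt(1 - 46227) = sqrt(-46226) = I*sqrt(46226)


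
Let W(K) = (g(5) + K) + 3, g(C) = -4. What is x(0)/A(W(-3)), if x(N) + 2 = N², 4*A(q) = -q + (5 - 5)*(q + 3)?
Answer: -2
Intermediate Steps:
W(K) = -1 + K (W(K) = (-4 + K) + 3 = -1 + K)
A(q) = -q/4 (A(q) = (-q + (5 - 5)*(q + 3))/4 = (-q + 0*(3 + q))/4 = (-q + 0)/4 = (-q)/4 = -q/4)
x(N) = -2 + N²
x(0)/A(W(-3)) = (-2 + 0²)/((-(-1 - 3)/4)) = (-2 + 0)/((-¼*(-4))) = -2/1 = -2*1 = -2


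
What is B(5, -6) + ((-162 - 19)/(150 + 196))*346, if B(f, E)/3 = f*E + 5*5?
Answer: -196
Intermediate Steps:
B(f, E) = 75 + 3*E*f (B(f, E) = 3*(f*E + 5*5) = 3*(E*f + 25) = 3*(25 + E*f) = 75 + 3*E*f)
B(5, -6) + ((-162 - 19)/(150 + 196))*346 = (75 + 3*(-6)*5) + ((-162 - 19)/(150 + 196))*346 = (75 - 90) - 181/346*346 = -15 - 181*1/346*346 = -15 - 181/346*346 = -15 - 181 = -196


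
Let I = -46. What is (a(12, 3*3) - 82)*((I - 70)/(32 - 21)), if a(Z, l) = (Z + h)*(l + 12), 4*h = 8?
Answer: -24592/11 ≈ -2235.6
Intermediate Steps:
h = 2 (h = (¼)*8 = 2)
a(Z, l) = (2 + Z)*(12 + l) (a(Z, l) = (Z + 2)*(l + 12) = (2 + Z)*(12 + l))
(a(12, 3*3) - 82)*((I - 70)/(32 - 21)) = ((24 + 2*(3*3) + 12*12 + 12*(3*3)) - 82)*((-46 - 70)/(32 - 21)) = ((24 + 2*9 + 144 + 12*9) - 82)*(-116/11) = ((24 + 18 + 144 + 108) - 82)*(-116*1/11) = (294 - 82)*(-116/11) = 212*(-116/11) = -24592/11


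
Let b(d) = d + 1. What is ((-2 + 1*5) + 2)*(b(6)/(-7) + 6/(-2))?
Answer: -20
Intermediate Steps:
b(d) = 1 + d
((-2 + 1*5) + 2)*(b(6)/(-7) + 6/(-2)) = ((-2 + 1*5) + 2)*((1 + 6)/(-7) + 6/(-2)) = ((-2 + 5) + 2)*(7*(-1/7) + 6*(-1/2)) = (3 + 2)*(-1 - 3) = 5*(-4) = -20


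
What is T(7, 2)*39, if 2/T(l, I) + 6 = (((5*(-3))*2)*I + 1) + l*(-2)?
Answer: -78/79 ≈ -0.98734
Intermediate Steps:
T(l, I) = 2/(-5 - 30*I - 2*l) (T(l, I) = 2/(-6 + ((((5*(-3))*2)*I + 1) + l*(-2))) = 2/(-6 + (((-15*2)*I + 1) - 2*l)) = 2/(-6 + ((-30*I + 1) - 2*l)) = 2/(-6 + ((1 - 30*I) - 2*l)) = 2/(-6 + (1 - 30*I - 2*l)) = 2/(-5 - 30*I - 2*l))
T(7, 2)*39 = -2/(5 + 2*7 + 30*2)*39 = -2/(5 + 14 + 60)*39 = -2/79*39 = -78/79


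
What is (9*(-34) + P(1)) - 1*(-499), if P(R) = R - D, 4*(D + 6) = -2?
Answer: 401/2 ≈ 200.50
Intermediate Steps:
D = -13/2 (D = -6 + (¼)*(-2) = -6 - ½ = -13/2 ≈ -6.5000)
P(R) = 13/2 + R (P(R) = R - 1*(-13/2) = R + 13/2 = 13/2 + R)
(9*(-34) + P(1)) - 1*(-499) = (9*(-34) + (13/2 + 1)) - 1*(-499) = (-306 + 15/2) + 499 = -597/2 + 499 = 401/2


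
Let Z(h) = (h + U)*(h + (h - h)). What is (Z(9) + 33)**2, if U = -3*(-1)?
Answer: 19881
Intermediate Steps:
U = 3
Z(h) = h*(3 + h) (Z(h) = (h + 3)*(h + (h - h)) = (3 + h)*(h + 0) = (3 + h)*h = h*(3 + h))
(Z(9) + 33)**2 = (9*(3 + 9) + 33)**2 = (9*12 + 33)**2 = (108 + 33)**2 = 141**2 = 19881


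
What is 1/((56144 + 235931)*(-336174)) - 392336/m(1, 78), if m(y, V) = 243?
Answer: -12840898475557681/7953229705050 ≈ -1614.6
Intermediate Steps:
1/((56144 + 235931)*(-336174)) - 392336/m(1, 78) = 1/((56144 + 235931)*(-336174)) - 392336/243 = -1/336174/292075 - 392336*1/243 = (1/292075)*(-1/336174) - 392336/243 = -1/98188021050 - 392336/243 = -12840898475557681/7953229705050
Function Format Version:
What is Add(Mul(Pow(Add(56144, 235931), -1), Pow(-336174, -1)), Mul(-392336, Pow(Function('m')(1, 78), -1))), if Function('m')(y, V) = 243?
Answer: Rational(-12840898475557681, 7953229705050) ≈ -1614.6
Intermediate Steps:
Add(Mul(Pow(Add(56144, 235931), -1), Pow(-336174, -1)), Mul(-392336, Pow(Function('m')(1, 78), -1))) = Add(Mul(Pow(Add(56144, 235931), -1), Pow(-336174, -1)), Mul(-392336, Pow(243, -1))) = Add(Mul(Pow(292075, -1), Rational(-1, 336174)), Mul(-392336, Rational(1, 243))) = Add(Mul(Rational(1, 292075), Rational(-1, 336174)), Rational(-392336, 243)) = Add(Rational(-1, 98188021050), Rational(-392336, 243)) = Rational(-12840898475557681, 7953229705050)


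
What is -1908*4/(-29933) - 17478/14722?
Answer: -205405335/220336813 ≈ -0.93223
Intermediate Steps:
-1908*4/(-29933) - 17478/14722 = -7632*(-1/29933) - 17478*1/14722 = 7632/29933 - 8739/7361 = -205405335/220336813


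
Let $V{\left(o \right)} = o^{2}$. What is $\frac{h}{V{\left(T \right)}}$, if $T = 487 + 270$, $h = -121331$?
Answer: $- \frac{121331}{573049} \approx -0.21173$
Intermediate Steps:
$T = 757$
$\frac{h}{V{\left(T \right)}} = - \frac{121331}{757^{2}} = - \frac{121331}{573049}$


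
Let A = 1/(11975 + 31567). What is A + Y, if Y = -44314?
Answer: -1929520187/43542 ≈ -44314.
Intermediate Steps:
A = 1/43542 ≈ 2.2966e-5
A + Y = 1/43542 - 44314 = -1929520187/43542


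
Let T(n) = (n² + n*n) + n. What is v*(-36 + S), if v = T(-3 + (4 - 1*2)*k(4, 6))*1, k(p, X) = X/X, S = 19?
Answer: -17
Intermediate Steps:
k(p, X) = 1
T(n) = n + 2*n² (T(n) = (n² + n²) + n = 2*n² + n = n + 2*n²)
v = 1 (v = ((-3 + (4 - 1*2)*1)*(1 + 2*(-3 + (4 - 1*2)*1)))*1 = ((-3 + (4 - 2)*1)*(1 + 2*(-3 + (4 - 2)*1)))*1 = ((-3 + 2*1)*(1 + 2*(-3 + 2*1)))*1 = ((-3 + 2)*(1 + 2*(-3 + 2)))*1 = -(1 + 2*(-1))*1 = -(1 - 2)*1 = -1*(-1)*1 = 1*1 = 1)
v*(-36 + S) = 1*(-36 + 19) = 1*(-17) = -17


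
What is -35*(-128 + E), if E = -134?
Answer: 9170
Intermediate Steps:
-35*(-128 + E) = -35*(-128 - 134) = -35*(-262) = -1*(-9170) = 9170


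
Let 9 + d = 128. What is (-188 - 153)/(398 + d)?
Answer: -31/47 ≈ -0.65957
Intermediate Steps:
d = 119 (d = -9 + 128 = 119)
(-188 - 153)/(398 + d) = (-188 - 153)/(398 + 119) = -341/517 = -341*1/517 = -31/47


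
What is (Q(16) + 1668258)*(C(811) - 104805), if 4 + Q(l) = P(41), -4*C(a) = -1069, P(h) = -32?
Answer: -348784348761/2 ≈ -1.7439e+11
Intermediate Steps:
C(a) = 1069/4 (C(a) = -¼*(-1069) = 1069/4)
Q(l) = -36 (Q(l) = -4 - 32 = -36)
(Q(16) + 1668258)*(C(811) - 104805) = (-36 + 1668258)*(1069/4 - 104805) = 1668222*(-418151/4) = -348784348761/2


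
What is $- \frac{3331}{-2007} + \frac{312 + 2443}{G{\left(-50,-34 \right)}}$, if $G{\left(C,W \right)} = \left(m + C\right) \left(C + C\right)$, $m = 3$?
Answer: $\frac{4236997}{1886580} \approx 2.2459$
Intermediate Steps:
$G{\left(C,W \right)} = 2 C \left(3 + C\right)$ ($G{\left(C,W \right)} = \left(3 + C\right) \left(C + C\right) = \left(3 + C\right) 2 C = 2 C \left(3 + C\right)$)
$- \frac{3331}{-2007} + \frac{312 + 2443}{G{\left(-50,-34 \right)}} = - \frac{3331}{-2007} + \frac{312 + 2443}{2 \left(-50\right) \left(3 - 50\right)} = \left(-3331\right) \left(- \frac{1}{2007}\right) + \frac{2755}{2 \left(-50\right) \left(-47\right)} = \frac{3331}{2007} + \frac{2755}{4700} = \frac{3331}{2007} + 2755 \cdot \frac{1}{4700} = \frac{3331}{2007} + \frac{551}{940} = \frac{4236997}{1886580}$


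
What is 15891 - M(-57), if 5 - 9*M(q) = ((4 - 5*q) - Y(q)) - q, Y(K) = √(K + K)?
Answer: 143360/9 - I*√114/9 ≈ 15929.0 - 1.1863*I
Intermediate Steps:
Y(K) = √2*√K (Y(K) = √(2*K) = √2*√K)
M(q) = ⅑ + 2*q/3 + √2*√q/9 (M(q) = 5/9 - (((4 - 5*q) - √2*√q) - q)/9 = 5/9 - ((4 - 5*q - √2*√q) - q)/9 = 5/9 - (4 - 6*q - √2*√q)/9 = 5/9 + (-4/9 + 2*q/3 + √2*√q/9) = ⅑ + 2*q/3 + √2*√q/9)
15891 - M(-57) = 15891 - (⅑ + (⅔)*(-57) + √2*√(-57)/9) = 15891 - (⅑ - 38 + √2*(I*√57)/9) = 15891 - (⅑ - 38 + I*√114/9) = 15891 - (-341/9 + I*√114/9) = 15891 + (341/9 - I*√114/9) = 143360/9 - I*√114/9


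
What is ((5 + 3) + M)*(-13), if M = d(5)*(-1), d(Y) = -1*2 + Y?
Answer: -65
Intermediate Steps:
d(Y) = -2 + Y
M = -3 (M = (-2 + 5)*(-1) = 3*(-1) = -3)
((5 + 3) + M)*(-13) = ((5 + 3) - 3)*(-13) = (8 - 3)*(-13) = 5*(-13) = -65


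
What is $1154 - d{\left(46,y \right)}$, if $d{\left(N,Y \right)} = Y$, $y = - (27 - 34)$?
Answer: $1147$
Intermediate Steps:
$y = 7$ ($y = - (27 - 34) = \left(-1\right) \left(-7\right) = 7$)
$1154 - d{\left(46,y \right)} = 1154 - 7 = 1147$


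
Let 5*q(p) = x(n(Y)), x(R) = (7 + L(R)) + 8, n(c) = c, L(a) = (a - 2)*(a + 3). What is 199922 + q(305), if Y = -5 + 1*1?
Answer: 999631/5 ≈ 1.9993e+5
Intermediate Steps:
L(a) = (-2 + a)*(3 + a)
Y = -4 (Y = -5 + 1 = -4)
x(R) = 9 + R + R² (x(R) = (7 + (-6 + R + R²)) + 8 = (1 + R + R²) + 8 = 9 + R + R²)
q(p) = 21/5 (q(p) = (9 - 4 + (-4)²)/5 = (9 - 4 + 16)/5 = (⅕)*21 = 21/5)
199922 + q(305) = 199922 + 21/5 = 999631/5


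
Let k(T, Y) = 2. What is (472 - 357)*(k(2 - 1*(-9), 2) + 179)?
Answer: 20815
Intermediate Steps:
(472 - 357)*(k(2 - 1*(-9), 2) + 179) = (472 - 357)*(2 + 179) = 115*181 = 20815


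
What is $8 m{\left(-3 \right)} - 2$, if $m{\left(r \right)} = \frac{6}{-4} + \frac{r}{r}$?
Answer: $-6$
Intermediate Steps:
$m{\left(r \right)} = - \frac{1}{2}$ ($m{\left(r \right)} = 6 \left(- \frac{1}{4}\right) + 1 = - \frac{3}{2} + 1 = - \frac{1}{2}$)
$8 m{\left(-3 \right)} - 2 = 8 \left(- \frac{1}{2}\right) - 2 = -4 - 2 = -6$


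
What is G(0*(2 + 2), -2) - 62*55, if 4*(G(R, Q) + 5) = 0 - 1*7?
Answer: -13667/4 ≈ -3416.8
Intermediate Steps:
G(R, Q) = -27/4 (G(R, Q) = -5 + (0 - 1*7)/4 = -5 + (0 - 7)/4 = -5 + (¼)*(-7) = -5 - 7/4 = -27/4)
G(0*(2 + 2), -2) - 62*55 = -27/4 - 62*55 = -27/4 - 3410 = -13667/4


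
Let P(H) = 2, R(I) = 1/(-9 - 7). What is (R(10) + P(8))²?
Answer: 961/256 ≈ 3.7539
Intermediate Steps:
R(I) = -1/16 (R(I) = 1/(-16) = -1/16)
(R(10) + P(8))² = (-1/16 + 2)² = (31/16)² = 961/256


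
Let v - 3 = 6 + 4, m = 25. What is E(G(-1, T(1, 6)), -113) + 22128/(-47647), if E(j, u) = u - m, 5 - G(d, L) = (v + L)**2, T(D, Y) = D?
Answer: -6597414/47647 ≈ -138.46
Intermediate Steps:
v = 13 (v = 3 + (6 + 4) = 3 + 10 = 13)
G(d, L) = 5 - (13 + L)**2
E(j, u) = -25 + u (E(j, u) = u - 1*25 = u - 25 = -25 + u)
E(G(-1, T(1, 6)), -113) + 22128/(-47647) = (-25 - 113) + 22128/(-47647) = -138 + 22128*(-1/47647) = -138 - 22128/47647 = -6597414/47647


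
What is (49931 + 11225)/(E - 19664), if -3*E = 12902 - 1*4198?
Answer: -45867/16924 ≈ -2.7102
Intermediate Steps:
E = -8704/3 (E = -(12902 - 1*4198)/3 = -(12902 - 4198)/3 = -1/3*8704 = -8704/3 ≈ -2901.3)
(49931 + 11225)/(E - 19664) = (49931 + 11225)/(-8704/3 - 19664) = 61156/(-67696/3) = 61156*(-3/67696) = -45867/16924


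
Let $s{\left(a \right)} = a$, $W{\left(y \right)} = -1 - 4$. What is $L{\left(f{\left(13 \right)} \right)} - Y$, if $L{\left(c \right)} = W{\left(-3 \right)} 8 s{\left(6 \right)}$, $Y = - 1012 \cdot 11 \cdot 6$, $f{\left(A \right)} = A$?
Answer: $66552$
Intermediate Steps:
$W{\left(y \right)} = -5$
$Y = -66792$ ($Y = \left(-1012\right) 66 = -66792$)
$L{\left(c \right)} = -240$ ($L{\left(c \right)} = \left(-5\right) 8 \cdot 6 = \left(-40\right) 6 = -240$)
$L{\left(f{\left(13 \right)} \right)} - Y = -240 - -66792 = -240 + 66792 = 66552$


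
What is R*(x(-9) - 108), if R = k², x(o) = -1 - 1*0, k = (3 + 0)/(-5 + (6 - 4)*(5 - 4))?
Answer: -109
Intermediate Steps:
k = -1 (k = 3/(-5 + 2*1) = 3/(-5 + 2) = 3/(-3) = 3*(-⅓) = -1)
x(o) = -1 (x(o) = -1 + 0 = -1)
R = 1 (R = (-1)² = 1)
R*(x(-9) - 108) = 1*(-1 - 108) = 1*(-109) = -109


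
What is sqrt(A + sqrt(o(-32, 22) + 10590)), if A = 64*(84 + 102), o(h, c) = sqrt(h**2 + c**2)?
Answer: sqrt(11904 + sqrt(2)*sqrt(5295 + sqrt(377))) ≈ 109.58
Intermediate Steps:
o(h, c) = sqrt(c**2 + h**2)
A = 11904 (A = 64*186 = 11904)
sqrt(A + sqrt(o(-32, 22) + 10590)) = sqrt(11904 + sqrt(sqrt(22**2 + (-32)**2) + 10590)) = sqrt(11904 + sqrt(sqrt(484 + 1024) + 10590)) = sqrt(11904 + sqrt(sqrt(1508) + 10590)) = sqrt(11904 + sqrt(2*sqrt(377) + 10590)) = sqrt(11904 + sqrt(10590 + 2*sqrt(377)))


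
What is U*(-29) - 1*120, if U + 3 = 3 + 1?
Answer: -149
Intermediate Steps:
U = 1 (U = -3 + (3 + 1) = -3 + 4 = 1)
U*(-29) - 1*120 = 1*(-29) - 1*120 = -29 - 120 = -149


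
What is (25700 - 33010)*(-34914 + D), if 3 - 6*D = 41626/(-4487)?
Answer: 3435333114755/13461 ≈ 2.5521e+8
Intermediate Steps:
D = 55087/26922 (D = ½ - 20813/(3*(-4487)) = ½ - 20813*(-1)/(3*4487) = ½ - ⅙*(-41626/4487) = ½ + 20813/13461 = 55087/26922 ≈ 2.0462)
(25700 - 33010)*(-34914 + D) = (25700 - 33010)*(-34914 + 55087/26922) = -7310*(-939899621/26922) = 3435333114755/13461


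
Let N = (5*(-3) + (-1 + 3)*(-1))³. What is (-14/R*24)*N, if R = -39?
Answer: -550256/13 ≈ -42327.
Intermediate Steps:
N = -4913 (N = (-15 + 2*(-1))³ = (-15 - 2)³ = (-17)³ = -4913)
(-14/R*24)*N = (-14/(-39)*24)*(-4913) = (-14*(-1/39)*24)*(-4913) = ((14/39)*24)*(-4913) = (112/13)*(-4913) = -550256/13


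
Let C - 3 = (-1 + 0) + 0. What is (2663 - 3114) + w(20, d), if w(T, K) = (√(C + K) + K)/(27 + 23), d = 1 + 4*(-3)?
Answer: -22561/50 + 3*I/50 ≈ -451.22 + 0.06*I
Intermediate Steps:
C = 2 (C = 3 + ((-1 + 0) + 0) = 3 + (-1 + 0) = 3 - 1 = 2)
d = -11 (d = 1 - 12 = -11)
w(T, K) = K/50 + √(2 + K)/50 (w(T, K) = (√(2 + K) + K)/(27 + 23) = (K + √(2 + K))/50 = (K + √(2 + K))*(1/50) = K/50 + √(2 + K)/50)
(2663 - 3114) + w(20, d) = (2663 - 3114) + ((1/50)*(-11) + √(2 - 11)/50) = -451 + (-11/50 + √(-9)/50) = -451 + (-11/50 + (3*I)/50) = -451 + (-11/50 + 3*I/50) = -22561/50 + 3*I/50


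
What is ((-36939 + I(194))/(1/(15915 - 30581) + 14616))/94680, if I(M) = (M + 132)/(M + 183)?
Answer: -102116989441/3825690361470900 ≈ -2.6692e-5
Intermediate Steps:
I(M) = (132 + M)/(183 + M)
((-36939 + I(194))/(1/(15915 - 30581) + 14616))/94680 = ((-36939 + (132 + 194)/(183 + 194))/(1/(15915 - 30581) + 14616))/94680 = ((-36939 + 326/377)/(1/(-14666) + 14616))*(1/94680) = ((-36939 + (1/377)*326)/(-1/14666 + 14616))*(1/94680) = ((-36939 + 326/377)/(214358255/14666))*(1/94680) = -13925677/377*14666/214358255*(1/94680) = -204233978882/80813062135*1/94680 = -102116989441/3825690361470900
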